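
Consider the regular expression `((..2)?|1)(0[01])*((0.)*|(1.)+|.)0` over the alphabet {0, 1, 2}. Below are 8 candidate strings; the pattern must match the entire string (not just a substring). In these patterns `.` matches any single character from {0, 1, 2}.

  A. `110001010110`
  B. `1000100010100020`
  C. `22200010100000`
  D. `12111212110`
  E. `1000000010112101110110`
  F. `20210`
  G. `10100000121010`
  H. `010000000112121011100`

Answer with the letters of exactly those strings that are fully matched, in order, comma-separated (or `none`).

A → no match
B → match
C → match
D → match
E → match
F → match
G → no match
H → match

B, C, D, E, F, H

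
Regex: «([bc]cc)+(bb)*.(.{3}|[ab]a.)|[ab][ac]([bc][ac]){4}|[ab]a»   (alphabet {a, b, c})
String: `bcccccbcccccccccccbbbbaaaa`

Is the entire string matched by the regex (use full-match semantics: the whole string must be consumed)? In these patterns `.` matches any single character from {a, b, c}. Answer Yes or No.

Yes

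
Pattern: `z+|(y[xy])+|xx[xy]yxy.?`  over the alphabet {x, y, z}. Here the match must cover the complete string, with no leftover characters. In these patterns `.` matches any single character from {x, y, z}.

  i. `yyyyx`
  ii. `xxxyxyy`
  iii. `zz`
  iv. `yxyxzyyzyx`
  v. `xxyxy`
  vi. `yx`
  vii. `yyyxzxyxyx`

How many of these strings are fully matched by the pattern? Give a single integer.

3

i → no match
ii → match
iii → match
iv → no match
v → no match
vi → match
vii → no match
Total matched: 3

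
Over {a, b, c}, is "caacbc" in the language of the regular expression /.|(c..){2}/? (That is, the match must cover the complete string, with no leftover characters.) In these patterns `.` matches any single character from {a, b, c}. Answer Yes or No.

Yes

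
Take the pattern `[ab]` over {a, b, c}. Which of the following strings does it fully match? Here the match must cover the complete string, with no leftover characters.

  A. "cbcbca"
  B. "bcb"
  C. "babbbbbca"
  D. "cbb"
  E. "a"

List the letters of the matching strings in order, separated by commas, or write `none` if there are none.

E

A. "cbcbca" → no match
B. "bcb" → no match
C. "babbbbbca" → no match
D. "cbb" → no match
E. "a" → match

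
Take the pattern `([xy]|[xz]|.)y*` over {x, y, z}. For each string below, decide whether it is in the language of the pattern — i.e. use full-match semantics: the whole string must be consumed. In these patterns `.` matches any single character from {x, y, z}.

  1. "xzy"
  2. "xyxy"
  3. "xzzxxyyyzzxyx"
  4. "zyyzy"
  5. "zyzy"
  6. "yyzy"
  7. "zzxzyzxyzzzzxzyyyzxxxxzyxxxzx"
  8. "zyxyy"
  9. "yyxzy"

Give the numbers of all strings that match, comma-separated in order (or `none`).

1 → no match
2 → no match
3 → no match
4 → no match
5 → no match
6 → no match
7 → no match
8 → no match
9 → no match

none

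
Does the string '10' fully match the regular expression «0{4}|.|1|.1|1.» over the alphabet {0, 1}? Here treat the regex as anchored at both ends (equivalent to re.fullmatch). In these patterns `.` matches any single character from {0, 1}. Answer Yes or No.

Yes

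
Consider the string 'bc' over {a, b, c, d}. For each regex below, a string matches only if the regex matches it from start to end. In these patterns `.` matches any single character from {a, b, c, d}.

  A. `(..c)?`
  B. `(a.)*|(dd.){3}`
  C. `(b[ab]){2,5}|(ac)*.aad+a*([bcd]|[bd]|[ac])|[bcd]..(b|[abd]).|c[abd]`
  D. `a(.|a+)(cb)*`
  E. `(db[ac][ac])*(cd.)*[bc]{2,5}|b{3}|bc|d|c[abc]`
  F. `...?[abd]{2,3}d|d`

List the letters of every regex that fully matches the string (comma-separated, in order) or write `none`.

E

A → no match
B → no match
C → no match
D → no match — must start with 'a'
E → match
F → no match — must end with 'd'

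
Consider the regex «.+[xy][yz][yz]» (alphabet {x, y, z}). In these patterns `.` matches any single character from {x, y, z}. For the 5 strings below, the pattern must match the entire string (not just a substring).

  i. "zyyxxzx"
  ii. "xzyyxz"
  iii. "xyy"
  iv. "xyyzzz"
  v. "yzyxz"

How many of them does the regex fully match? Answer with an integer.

i → no match
ii → no match
iii → no match
iv → no match
v → no match
Total matched: 0

0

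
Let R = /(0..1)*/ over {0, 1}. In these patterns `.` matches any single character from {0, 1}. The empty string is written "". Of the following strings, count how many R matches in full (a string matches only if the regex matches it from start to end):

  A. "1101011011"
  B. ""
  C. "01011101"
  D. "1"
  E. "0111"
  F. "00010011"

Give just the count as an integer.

A → no match
B → match
C → no match
D → no match
E → match
F → match
Total matched: 3

3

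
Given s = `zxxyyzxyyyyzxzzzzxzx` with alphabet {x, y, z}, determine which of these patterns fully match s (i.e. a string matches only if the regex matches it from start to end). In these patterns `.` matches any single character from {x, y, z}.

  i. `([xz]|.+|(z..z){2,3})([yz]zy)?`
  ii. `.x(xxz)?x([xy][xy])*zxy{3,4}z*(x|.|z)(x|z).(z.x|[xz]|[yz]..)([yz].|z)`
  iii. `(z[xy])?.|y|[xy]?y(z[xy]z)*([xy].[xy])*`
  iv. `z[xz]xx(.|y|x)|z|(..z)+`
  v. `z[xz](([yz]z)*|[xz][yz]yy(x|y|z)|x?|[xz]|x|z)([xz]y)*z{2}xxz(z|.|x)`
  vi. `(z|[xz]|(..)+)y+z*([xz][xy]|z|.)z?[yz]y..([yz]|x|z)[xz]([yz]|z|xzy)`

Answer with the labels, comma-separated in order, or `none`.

i → match
ii → match
iii → no match
iv → no match
v → no match
vi → no match

i, ii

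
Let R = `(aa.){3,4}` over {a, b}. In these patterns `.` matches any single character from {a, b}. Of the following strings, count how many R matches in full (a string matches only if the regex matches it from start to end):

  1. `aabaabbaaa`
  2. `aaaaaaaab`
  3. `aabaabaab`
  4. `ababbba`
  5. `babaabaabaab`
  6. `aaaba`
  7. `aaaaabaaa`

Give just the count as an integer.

1 → no match
2 → match
3 → match
4 → no match — must start with `aa`
5 → no match — must start with `aa`
6 → no match
7 → match
Total matched: 3

3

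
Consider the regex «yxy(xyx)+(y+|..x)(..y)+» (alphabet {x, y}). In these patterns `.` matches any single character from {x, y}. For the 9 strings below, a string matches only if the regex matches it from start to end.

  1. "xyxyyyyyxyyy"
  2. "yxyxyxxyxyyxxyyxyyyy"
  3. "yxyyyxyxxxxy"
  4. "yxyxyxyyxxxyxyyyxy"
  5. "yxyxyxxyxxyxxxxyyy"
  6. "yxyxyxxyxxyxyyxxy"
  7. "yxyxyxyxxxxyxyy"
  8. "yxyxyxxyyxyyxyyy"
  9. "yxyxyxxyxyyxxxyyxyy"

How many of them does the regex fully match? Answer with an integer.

5

1 → no match — must start with "yxyxyx"
2 → match
3 → no match — must start with "yxyxyx"
4 → match
5 → match
6 → match
7 → match
8 → no match
9 → no match
Total matched: 5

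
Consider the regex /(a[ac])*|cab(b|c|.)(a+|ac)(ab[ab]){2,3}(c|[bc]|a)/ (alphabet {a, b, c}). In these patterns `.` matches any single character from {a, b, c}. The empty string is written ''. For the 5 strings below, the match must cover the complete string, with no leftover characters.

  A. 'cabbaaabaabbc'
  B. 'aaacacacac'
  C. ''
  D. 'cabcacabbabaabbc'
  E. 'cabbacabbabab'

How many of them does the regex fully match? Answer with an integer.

5

A → match
B → match
C → match
D → match
E → match
Total matched: 5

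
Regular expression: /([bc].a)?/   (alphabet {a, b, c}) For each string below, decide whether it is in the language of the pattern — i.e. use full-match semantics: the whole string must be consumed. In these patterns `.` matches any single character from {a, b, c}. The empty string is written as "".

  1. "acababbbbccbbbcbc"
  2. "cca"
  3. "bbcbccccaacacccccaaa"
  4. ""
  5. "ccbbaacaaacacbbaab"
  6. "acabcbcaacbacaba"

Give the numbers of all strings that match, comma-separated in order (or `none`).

2, 4

1 → no match
2 → match
3 → no match
4 → match
5 → no match
6 → no match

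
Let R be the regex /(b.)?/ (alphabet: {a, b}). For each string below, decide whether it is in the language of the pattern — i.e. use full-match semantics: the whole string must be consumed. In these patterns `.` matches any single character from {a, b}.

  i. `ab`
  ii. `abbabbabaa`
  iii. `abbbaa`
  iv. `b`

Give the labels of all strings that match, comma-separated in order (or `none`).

none

i → no match
ii → no match
iii → no match
iv → no match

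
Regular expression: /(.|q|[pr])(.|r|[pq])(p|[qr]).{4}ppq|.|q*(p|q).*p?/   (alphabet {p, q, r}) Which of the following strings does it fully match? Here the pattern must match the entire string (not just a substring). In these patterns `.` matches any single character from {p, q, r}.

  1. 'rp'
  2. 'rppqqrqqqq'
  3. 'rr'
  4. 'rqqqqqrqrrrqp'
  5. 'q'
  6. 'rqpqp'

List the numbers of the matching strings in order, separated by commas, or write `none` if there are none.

5

1 → no match
2 → no match
3 → no match
4 → no match
5 → match
6 → no match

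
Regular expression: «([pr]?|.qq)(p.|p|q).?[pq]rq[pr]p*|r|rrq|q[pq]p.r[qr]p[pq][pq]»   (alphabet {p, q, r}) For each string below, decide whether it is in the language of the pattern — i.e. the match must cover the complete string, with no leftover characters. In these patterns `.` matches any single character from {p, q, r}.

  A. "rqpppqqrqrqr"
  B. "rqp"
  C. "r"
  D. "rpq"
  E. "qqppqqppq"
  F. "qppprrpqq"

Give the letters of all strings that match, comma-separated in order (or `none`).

C, F

A. "rqpppqqrqrqr" → no match
B. "rqp" → no match
C. "r" → match
D. "rpq" → no match
E. "qqppqqppq" → no match
F. "qppprrpqq" → match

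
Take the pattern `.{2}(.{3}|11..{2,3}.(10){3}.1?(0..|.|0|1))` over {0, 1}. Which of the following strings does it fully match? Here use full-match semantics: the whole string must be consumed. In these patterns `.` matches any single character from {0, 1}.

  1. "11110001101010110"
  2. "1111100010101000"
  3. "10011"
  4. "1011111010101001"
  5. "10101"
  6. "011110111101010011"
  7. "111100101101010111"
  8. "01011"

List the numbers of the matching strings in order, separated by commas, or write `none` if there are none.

1 → match
2 → match
3 → match
4 → match
5 → match
6 → match
7 → match
8 → match

1, 2, 3, 4, 5, 6, 7, 8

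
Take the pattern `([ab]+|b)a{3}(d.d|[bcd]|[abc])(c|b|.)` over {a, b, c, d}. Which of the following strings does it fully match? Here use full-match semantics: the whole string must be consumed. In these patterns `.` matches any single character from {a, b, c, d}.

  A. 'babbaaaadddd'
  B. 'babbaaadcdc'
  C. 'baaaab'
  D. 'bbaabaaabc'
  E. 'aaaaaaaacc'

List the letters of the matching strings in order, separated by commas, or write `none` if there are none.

A, B, C, D, E

A. 'babbaaaadddd' → match
B. 'babbaaadcdc' → match
C. 'baaaab' → match
D. 'bbaabaaabc' → match
E. 'aaaaaaaacc' → match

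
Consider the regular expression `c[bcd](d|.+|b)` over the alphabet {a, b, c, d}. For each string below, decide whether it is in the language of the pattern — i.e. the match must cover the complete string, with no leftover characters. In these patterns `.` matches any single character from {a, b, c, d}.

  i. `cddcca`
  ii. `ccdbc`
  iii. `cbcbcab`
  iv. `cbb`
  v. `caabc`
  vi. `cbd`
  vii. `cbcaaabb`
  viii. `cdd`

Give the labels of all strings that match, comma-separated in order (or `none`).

i → match
ii → match
iii → match
iv → match
v → no match
vi → match
vii → match
viii → match

i, ii, iii, iv, vi, vii, viii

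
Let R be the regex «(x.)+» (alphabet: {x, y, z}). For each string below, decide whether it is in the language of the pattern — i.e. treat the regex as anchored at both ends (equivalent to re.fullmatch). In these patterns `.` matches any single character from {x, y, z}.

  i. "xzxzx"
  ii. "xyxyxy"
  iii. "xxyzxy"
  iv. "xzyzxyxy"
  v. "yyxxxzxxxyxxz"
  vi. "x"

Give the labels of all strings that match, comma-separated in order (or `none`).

i. "xzxzx" → no match
ii. "xyxyxy" → match
iii. "xxyzxy" → no match
iv. "xzyzxyxy" → no match
v → no match — must start with "x"
vi. "x" → no match

ii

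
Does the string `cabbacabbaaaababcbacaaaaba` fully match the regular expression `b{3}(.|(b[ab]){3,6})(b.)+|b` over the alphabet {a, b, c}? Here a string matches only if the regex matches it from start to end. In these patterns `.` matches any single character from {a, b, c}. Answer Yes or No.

No

Every match must start with `b`, but `cabbacabbaaaababcbacaaaaba` does not.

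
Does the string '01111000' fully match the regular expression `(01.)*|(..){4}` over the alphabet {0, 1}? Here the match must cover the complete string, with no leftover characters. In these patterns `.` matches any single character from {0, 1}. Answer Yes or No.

Yes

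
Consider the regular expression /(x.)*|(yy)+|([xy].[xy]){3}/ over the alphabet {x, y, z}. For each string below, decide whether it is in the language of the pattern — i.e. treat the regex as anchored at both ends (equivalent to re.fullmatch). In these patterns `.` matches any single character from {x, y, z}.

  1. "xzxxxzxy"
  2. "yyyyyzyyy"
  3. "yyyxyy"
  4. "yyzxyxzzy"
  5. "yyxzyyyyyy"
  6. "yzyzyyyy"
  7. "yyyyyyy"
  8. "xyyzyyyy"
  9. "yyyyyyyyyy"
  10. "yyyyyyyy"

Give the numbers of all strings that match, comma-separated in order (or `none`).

1 → match
2 → no match
3 → no match
4 → no match
5 → no match
6 → no match
7 → no match
8 → no match
9 → match
10 → match

1, 9, 10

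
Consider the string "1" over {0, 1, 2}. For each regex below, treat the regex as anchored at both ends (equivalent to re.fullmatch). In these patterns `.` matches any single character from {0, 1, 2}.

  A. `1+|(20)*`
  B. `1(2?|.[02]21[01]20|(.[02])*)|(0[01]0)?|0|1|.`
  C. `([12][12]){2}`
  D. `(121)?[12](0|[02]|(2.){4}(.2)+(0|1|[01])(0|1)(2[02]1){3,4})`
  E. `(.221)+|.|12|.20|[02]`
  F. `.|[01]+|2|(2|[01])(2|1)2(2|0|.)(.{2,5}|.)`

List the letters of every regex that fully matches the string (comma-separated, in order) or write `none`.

A, B, E, F

A → match
B → match
C → no match
D → no match
E → match
F → match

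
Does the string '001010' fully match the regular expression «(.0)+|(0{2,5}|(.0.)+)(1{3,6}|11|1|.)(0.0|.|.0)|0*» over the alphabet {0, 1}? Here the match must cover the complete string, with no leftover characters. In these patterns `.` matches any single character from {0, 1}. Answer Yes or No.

Yes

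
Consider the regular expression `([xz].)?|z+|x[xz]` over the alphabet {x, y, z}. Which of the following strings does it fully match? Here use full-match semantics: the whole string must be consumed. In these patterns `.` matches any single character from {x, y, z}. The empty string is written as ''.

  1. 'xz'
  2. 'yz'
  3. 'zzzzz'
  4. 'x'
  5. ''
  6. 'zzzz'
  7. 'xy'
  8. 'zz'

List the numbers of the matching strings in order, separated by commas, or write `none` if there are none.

1 → match
2 → no match
3 → match
4 → no match
5 → match
6 → match
7 → match
8 → match

1, 3, 5, 6, 7, 8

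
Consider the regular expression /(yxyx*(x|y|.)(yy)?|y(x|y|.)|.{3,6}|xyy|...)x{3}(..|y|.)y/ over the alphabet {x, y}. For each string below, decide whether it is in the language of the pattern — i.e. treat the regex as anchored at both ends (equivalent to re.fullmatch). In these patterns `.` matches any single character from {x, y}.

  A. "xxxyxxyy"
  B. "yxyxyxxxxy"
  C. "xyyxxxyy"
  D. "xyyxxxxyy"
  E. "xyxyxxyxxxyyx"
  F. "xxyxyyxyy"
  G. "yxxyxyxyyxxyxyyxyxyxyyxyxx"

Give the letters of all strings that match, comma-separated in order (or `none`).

A → no match
B → match
C → match
D → match
E → no match — must end with "y"
F → no match
G → no match — must end with "y"

B, C, D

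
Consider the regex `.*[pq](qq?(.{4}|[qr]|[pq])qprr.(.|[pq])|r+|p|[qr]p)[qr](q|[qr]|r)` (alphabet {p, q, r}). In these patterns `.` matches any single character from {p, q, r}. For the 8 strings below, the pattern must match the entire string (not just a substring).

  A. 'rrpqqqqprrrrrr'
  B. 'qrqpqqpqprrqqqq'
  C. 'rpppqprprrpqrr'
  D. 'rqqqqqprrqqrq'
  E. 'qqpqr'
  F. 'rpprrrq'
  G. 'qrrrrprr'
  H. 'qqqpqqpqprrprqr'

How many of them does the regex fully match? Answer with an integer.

A → match
B → match
C → no match
D → match
E → match
F → match
G → no match
H → match
Total matched: 6

6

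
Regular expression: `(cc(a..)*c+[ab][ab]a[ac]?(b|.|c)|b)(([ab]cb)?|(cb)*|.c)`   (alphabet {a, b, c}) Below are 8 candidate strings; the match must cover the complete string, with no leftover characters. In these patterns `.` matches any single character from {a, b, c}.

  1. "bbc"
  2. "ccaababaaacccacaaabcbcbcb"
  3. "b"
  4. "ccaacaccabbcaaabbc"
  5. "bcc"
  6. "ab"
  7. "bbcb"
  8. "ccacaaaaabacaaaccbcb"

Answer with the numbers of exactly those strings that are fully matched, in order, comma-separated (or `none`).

1 → match
2 → no match
3 → match
4 → match
5 → match
6 → no match
7 → match
8 → match

1, 3, 4, 5, 7, 8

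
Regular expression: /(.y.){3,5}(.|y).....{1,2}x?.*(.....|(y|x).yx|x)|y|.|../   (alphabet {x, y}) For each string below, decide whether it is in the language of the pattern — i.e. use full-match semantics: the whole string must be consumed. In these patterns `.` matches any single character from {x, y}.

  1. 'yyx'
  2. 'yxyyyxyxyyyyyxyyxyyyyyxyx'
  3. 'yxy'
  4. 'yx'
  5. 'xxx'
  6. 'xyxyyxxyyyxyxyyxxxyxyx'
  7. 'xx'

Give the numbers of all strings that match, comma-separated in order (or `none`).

1. 'yyx' → no match
2 → no match
3. 'yxy' → no match
4. 'yx' → match
5. 'xxx' → no match
6 → match
7. 'xx' → match

4, 6, 7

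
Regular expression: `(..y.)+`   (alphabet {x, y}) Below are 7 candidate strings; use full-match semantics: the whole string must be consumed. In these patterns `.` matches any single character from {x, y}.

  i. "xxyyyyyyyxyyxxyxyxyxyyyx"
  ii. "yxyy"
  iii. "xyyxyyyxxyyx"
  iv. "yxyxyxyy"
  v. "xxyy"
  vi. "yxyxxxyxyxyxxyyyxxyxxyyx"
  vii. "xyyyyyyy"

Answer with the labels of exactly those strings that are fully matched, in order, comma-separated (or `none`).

i → match
ii → match
iii → match
iv → match
v → match
vi → match
vii → match

i, ii, iii, iv, v, vi, vii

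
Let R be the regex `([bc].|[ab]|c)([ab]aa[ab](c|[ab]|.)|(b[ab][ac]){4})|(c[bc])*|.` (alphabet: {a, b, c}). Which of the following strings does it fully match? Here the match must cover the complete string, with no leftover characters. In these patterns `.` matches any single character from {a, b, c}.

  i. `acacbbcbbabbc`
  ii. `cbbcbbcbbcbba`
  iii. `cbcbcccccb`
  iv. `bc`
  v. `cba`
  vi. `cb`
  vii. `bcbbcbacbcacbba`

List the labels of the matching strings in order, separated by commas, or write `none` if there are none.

ii, iii, vi

i → no match
ii → match
iii. `cbcbcccccb` → match
iv. `bc` → no match
v. `cba` → no match
vi. `cb` → match
vii → no match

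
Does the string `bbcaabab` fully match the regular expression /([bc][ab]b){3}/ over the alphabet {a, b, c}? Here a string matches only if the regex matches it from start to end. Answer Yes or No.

No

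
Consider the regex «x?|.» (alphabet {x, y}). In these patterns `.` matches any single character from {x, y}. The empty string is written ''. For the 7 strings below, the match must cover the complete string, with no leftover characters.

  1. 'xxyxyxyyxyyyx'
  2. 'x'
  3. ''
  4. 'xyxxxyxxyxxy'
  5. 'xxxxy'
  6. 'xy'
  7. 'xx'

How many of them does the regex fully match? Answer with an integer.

2

1 → no match
2. 'x' → match
3. '' → match
4. 'xyxxxyxxyxxy' → no match
5. 'xxxxy' → no match
6. 'xy' → no match
7. 'xx' → no match
Total matched: 2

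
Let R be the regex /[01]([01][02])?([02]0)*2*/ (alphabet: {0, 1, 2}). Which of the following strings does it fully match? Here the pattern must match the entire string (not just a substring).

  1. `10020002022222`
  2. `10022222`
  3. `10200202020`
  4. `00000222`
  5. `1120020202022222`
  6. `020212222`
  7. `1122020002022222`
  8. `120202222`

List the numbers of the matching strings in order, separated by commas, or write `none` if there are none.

1 → match
2 → match
3 → match
4 → match
5 → match
6 → no match
7 → match
8 → match

1, 2, 3, 4, 5, 7, 8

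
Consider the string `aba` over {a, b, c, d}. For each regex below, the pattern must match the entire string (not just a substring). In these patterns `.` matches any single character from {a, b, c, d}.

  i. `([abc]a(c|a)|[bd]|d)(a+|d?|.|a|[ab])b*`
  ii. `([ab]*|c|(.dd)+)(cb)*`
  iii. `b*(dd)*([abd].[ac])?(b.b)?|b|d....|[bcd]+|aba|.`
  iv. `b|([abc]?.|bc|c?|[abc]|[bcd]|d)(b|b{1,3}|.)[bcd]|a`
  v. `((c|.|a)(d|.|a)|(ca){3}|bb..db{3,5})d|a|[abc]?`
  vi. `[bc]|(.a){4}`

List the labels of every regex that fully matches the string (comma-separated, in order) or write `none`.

i → no match
ii → match
iii → match
iv → no match
v → no match
vi → no match

ii, iii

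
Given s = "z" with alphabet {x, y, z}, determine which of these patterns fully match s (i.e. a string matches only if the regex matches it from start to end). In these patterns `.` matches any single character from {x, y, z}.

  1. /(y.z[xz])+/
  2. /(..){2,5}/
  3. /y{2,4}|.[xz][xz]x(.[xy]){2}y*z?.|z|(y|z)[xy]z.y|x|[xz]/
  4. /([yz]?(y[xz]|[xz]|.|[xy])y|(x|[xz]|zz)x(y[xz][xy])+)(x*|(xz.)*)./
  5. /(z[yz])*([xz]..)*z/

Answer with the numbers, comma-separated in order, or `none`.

1 → no match — must start with "y"
2 → no match
3 → match
4 → no match
5 → match

3, 5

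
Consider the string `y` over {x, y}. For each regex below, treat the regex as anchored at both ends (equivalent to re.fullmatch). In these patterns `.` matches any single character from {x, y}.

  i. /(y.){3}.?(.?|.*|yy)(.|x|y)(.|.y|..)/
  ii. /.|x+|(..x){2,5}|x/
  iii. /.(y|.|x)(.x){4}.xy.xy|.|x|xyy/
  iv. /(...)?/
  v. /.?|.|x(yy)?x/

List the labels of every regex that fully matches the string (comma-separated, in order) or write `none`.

ii, iii, v

i → no match
ii → match
iii → match
iv → no match
v → match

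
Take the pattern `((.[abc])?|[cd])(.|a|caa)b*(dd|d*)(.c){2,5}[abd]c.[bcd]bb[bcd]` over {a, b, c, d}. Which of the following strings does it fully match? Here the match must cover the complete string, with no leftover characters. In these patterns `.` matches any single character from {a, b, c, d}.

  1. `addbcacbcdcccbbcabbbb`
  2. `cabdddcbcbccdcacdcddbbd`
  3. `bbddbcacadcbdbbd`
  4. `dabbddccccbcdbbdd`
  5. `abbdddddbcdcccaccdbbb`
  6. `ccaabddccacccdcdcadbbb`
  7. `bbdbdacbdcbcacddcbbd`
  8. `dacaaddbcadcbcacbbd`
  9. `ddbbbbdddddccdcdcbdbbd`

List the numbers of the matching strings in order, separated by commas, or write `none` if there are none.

5, 6, 9

1 → no match
2 → no match
3 → no match
4 → no match
5 → match
6 → match
7 → no match
8 → no match
9 → match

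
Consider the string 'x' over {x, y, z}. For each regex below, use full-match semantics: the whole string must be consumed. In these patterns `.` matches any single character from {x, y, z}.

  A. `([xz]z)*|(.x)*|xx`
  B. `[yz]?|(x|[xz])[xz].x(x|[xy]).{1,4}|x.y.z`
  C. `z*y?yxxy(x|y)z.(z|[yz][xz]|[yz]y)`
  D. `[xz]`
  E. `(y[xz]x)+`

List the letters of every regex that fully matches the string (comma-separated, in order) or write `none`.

D

A → no match
B → no match
C → no match
D → match
E → no match — must start with 'y'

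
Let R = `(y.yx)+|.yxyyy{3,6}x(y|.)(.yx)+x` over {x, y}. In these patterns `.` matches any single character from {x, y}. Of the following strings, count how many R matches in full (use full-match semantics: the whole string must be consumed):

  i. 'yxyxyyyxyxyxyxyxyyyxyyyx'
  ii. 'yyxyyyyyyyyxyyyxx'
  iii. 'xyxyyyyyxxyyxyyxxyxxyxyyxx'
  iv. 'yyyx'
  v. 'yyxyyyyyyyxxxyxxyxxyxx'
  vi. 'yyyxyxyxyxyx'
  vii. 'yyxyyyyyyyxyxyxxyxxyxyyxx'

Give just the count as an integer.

7

i → match
ii → match
iii → match
iv → match
v → match
vi → match
vii → match
Total matched: 7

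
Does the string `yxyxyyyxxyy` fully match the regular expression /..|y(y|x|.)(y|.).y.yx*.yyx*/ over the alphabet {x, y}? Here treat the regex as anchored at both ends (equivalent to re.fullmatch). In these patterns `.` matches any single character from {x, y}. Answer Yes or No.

Yes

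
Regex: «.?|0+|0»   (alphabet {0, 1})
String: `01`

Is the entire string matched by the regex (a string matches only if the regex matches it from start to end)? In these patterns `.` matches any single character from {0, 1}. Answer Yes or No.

No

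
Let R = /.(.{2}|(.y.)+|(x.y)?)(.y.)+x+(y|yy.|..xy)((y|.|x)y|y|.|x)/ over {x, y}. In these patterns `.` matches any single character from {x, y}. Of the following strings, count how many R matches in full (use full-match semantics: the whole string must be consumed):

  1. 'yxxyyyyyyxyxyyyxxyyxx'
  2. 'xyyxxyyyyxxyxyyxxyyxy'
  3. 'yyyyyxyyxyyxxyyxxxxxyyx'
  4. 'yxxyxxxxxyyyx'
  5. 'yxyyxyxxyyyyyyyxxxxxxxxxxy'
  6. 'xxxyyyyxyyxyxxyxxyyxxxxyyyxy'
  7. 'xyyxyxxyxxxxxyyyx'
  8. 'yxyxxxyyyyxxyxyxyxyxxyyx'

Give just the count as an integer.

4

1 → match
2 → match
3 → no match
4 → no match
5 → no match
6 → match
7 → match
8 → no match
Total matched: 4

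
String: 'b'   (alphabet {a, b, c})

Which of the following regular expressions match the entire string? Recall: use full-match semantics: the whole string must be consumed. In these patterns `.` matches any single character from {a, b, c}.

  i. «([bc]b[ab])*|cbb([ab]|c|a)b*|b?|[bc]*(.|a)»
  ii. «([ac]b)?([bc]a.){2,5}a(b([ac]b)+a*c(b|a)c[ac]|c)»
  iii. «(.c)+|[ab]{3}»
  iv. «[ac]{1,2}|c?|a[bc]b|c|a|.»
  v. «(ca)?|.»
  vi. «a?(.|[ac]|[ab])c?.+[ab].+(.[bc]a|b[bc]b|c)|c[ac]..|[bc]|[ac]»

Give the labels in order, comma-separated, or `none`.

i, iv, v, vi

i → match
ii → no match
iii → no match
iv → match
v → match
vi → match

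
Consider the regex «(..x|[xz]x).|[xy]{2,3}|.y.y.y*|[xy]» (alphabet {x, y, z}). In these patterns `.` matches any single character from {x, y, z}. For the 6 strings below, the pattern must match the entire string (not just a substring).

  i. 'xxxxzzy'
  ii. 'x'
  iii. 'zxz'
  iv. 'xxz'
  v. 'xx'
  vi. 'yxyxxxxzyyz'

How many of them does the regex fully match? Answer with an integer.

i. 'xxxxzzy' → no match
ii. 'x' → match
iii. 'zxz' → match
iv. 'xxz' → match
v. 'xx' → match
vi. 'yxyxxxxzyyz' → no match
Total matched: 4

4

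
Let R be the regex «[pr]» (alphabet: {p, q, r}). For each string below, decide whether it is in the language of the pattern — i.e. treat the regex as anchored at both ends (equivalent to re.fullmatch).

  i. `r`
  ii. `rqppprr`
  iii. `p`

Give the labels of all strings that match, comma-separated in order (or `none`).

i, iii

i → match
ii → no match
iii → match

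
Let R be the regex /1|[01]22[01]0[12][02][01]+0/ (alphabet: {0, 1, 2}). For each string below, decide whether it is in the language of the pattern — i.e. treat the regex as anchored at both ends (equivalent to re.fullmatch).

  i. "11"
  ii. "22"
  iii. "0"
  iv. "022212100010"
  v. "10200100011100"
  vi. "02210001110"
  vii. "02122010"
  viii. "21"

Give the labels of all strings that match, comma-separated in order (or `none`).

none

i → no match
ii → no match
iii → no match
iv → no match
v → no match
vi → no match
vii → no match
viii → no match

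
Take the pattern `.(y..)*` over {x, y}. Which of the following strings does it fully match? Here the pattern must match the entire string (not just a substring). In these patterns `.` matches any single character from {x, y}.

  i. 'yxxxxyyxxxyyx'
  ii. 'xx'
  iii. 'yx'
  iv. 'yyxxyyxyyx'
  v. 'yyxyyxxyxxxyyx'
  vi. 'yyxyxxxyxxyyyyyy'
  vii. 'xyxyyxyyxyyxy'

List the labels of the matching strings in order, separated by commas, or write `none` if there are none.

i → no match
ii → no match
iii → no match
iv → match
v → no match
vi → no match
vii → match

iv, vii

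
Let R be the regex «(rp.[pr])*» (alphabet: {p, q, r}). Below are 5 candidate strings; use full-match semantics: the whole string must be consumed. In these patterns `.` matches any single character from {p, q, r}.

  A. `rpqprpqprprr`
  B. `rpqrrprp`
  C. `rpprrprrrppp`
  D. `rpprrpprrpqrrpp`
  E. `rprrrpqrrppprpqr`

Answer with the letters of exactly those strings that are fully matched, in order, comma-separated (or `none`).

A → match
B → match
C → match
D → no match
E → match

A, B, C, E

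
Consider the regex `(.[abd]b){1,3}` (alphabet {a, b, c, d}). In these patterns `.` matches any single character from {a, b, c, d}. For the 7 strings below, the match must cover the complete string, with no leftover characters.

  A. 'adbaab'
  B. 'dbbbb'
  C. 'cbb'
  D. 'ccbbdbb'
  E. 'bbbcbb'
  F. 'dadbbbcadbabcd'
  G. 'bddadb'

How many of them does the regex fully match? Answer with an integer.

A → match
B → no match
C → match
D → no match
E → match
F → no match — must end with 'b'
G → no match
Total matched: 3

3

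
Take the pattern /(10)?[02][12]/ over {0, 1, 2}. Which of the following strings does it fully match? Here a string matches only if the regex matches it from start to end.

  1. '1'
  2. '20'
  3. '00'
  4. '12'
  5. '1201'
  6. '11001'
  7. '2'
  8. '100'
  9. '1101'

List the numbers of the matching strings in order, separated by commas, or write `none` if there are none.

none

1 → no match
2 → no match
3 → no match
4 → no match
5 → no match
6 → no match
7 → no match
8 → no match
9 → no match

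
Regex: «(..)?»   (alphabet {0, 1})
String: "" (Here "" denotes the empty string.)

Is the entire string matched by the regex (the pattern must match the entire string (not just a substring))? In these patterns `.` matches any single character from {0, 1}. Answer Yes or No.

Yes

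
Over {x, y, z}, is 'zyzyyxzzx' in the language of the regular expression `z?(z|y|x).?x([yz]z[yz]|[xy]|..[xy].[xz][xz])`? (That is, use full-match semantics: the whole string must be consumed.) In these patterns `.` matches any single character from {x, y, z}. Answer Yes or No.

No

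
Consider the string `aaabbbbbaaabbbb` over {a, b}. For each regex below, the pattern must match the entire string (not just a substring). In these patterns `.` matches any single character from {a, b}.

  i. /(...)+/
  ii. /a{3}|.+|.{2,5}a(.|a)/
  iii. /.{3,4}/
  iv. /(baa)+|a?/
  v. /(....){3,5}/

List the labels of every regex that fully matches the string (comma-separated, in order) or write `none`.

i, ii

i → match
ii → match
iii → no match
iv → no match
v → no match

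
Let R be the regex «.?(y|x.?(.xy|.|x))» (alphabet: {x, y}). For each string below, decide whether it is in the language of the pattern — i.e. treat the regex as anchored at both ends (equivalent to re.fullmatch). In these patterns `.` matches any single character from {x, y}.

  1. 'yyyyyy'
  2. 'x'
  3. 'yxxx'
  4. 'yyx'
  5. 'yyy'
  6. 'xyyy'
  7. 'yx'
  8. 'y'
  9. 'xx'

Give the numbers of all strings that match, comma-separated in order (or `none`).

3, 8, 9

1. 'yyyyyy' → no match
2. 'x' → no match
3. 'yxxx' → match
4. 'yyx' → no match
5. 'yyy' → no match
6. 'xyyy' → no match
7. 'yx' → no match
8. 'y' → match
9. 'xx' → match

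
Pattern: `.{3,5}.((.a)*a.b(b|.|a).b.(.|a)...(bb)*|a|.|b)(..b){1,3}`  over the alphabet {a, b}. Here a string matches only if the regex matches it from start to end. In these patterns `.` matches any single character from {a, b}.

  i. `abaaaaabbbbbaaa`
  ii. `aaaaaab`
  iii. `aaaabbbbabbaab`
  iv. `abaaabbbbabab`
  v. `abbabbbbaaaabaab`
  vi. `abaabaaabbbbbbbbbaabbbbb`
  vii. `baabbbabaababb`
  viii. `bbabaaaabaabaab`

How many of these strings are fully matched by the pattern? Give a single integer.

i → no match — must end with `b`
ii. `aaaaaab` → no match
iii → match
iv → no match
v → no match
vi → match
vii → match
viii → match
Total matched: 4

4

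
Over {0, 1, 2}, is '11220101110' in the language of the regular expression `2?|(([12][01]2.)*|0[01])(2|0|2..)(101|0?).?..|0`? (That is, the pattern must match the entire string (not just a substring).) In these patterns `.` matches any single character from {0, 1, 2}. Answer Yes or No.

Yes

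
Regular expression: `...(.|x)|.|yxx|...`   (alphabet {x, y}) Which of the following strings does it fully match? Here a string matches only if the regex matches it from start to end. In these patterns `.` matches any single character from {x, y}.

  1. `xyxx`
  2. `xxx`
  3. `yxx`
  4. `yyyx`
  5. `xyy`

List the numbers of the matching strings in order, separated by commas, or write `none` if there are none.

1 → match
2 → match
3 → match
4 → match
5 → match

1, 2, 3, 4, 5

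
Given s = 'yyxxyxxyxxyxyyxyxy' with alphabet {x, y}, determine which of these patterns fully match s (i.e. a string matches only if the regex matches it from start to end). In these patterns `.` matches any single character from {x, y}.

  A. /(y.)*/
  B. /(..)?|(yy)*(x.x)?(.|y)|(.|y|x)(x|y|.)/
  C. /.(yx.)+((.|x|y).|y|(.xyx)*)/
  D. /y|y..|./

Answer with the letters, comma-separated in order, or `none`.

C

A → no match
B → no match
C → match
D → no match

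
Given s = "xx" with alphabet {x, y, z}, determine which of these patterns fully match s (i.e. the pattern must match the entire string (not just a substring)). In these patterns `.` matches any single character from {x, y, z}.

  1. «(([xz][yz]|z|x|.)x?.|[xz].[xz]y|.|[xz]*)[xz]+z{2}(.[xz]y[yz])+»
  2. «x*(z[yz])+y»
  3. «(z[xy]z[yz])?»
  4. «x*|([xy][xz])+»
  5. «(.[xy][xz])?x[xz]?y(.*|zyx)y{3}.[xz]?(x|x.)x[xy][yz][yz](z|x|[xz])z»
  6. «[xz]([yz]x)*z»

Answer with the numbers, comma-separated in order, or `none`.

4

1 → no match
2 → no match — must end with "y"
3 → no match
4 → match
5 → no match — must end with "z"
6 → no match — must end with "z"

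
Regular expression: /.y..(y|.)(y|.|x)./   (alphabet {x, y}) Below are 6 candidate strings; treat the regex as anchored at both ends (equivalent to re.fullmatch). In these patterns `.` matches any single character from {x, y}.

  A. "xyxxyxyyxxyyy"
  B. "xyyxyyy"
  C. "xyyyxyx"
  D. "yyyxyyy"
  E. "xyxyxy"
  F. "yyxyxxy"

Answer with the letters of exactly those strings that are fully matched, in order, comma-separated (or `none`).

A → no match
B. "xyyxyyy" → match
C. "xyyyxyx" → match
D. "yyyxyyy" → match
E. "xyxyxy" → no match
F. "yyxyxxy" → match

B, C, D, F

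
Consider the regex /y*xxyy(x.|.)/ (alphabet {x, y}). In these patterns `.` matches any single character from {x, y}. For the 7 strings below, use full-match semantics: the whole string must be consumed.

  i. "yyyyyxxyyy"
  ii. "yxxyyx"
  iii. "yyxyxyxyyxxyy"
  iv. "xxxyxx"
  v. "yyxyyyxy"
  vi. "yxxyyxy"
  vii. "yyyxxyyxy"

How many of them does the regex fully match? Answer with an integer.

4

i → match
ii → match
iii → no match
iv → no match
v → no match
vi → match
vii → match
Total matched: 4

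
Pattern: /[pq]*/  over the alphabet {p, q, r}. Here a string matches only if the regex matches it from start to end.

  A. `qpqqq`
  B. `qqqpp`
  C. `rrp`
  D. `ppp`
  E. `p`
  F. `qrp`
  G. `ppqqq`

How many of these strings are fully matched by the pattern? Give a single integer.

A → match
B → match
C → no match
D → match
E → match
F → no match
G → match
Total matched: 5

5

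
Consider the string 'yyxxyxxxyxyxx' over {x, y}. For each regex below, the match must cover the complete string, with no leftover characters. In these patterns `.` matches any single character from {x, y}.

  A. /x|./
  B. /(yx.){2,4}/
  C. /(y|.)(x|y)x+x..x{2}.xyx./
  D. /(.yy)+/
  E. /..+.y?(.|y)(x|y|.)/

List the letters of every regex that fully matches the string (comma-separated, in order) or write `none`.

C, E

A → no match
B → no match — must start with 'yx'
C → match
D → no match — must end with 'yy'
E → match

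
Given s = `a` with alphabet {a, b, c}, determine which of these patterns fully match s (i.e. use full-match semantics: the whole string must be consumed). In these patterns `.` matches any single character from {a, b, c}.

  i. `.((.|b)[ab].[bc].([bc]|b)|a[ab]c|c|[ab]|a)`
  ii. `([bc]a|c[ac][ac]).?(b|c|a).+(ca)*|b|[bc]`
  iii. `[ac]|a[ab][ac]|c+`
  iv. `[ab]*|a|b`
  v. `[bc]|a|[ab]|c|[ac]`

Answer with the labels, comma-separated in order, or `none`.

iii, iv, v

i → no match
ii → no match
iii → match
iv → match
v → match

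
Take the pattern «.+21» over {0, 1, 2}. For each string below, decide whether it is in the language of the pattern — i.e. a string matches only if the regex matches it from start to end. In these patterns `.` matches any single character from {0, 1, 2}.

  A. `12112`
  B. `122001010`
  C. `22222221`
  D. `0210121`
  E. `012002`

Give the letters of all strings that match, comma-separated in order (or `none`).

C, D

A. `12112` → no match — must end with `21`
B. `122001010` → no match — must end with `21`
C. `22222221` → match
D. `0210121` → match
E. `012002` → no match — must end with `21`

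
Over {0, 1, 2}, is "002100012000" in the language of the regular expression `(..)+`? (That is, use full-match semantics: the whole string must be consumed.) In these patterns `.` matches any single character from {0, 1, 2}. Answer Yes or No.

Yes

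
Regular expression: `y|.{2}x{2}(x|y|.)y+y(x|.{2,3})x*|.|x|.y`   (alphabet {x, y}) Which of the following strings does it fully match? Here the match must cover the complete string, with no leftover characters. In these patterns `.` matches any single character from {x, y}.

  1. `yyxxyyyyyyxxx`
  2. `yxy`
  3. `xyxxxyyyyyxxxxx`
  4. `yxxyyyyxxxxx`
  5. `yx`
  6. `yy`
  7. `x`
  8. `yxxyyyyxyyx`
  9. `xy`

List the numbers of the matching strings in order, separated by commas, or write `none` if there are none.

1, 3, 6, 7, 9

1 → match
2. `yxy` → no match
3 → match
4. `yxxyyyyxxxxx` → no match
5. `yx` → no match
6. `yy` → match
7. `x` → match
8. `yxxyyyyxyyx` → no match
9. `xy` → match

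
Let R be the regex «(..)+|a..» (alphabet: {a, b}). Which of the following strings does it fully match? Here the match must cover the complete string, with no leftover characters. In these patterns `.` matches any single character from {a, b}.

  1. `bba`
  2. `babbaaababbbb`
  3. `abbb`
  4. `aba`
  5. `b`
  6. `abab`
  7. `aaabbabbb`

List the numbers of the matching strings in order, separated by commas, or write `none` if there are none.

1 → no match
2 → no match
3 → match
4 → match
5 → no match
6 → match
7 → no match

3, 4, 6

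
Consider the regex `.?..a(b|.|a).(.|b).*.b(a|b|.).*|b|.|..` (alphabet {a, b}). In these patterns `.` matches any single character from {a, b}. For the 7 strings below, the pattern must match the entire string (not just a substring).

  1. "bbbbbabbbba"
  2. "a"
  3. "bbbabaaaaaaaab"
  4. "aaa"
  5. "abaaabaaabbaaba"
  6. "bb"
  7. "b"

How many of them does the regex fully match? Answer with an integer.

1. "bbbbbabbbba" → no match
2. "a" → match
3 → no match
4. "aaa" → no match
5 → match
6. "bb" → match
7. "b" → match
Total matched: 4

4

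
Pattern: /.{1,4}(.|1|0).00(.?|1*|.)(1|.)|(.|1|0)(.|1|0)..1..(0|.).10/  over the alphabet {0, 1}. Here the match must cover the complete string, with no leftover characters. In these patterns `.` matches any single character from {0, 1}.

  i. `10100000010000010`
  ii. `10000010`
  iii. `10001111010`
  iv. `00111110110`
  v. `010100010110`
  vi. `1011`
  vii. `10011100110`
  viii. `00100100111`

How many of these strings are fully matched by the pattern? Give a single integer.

i → no match
ii → match
iii → match
iv → match
v → no match
vi → no match
vii → match
viii → match
Total matched: 5

5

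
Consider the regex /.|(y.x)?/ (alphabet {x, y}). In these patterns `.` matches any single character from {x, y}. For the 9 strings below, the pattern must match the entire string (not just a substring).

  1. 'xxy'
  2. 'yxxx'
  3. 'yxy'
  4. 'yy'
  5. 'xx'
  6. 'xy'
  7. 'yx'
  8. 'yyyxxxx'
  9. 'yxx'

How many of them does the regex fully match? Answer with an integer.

1 → no match
2 → no match
3 → no match
4 → no match
5 → no match
6 → no match
7 → no match
8 → no match
9 → match
Total matched: 1

1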